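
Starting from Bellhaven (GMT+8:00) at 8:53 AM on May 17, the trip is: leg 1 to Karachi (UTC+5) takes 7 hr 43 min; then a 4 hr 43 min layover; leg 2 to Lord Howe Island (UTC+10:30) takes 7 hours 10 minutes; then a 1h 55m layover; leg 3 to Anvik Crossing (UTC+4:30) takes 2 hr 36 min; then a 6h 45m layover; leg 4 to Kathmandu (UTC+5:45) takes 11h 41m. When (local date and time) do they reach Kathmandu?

Convert departure to UTC: 8:53 AM − 8:00 = 12:53 AM UTC on May 17.
Add 7 hours 43 minutes leg 1 → 8:36 AM UTC.
Add 4 hours 43 minutes layover in Karachi → 1:19 PM UTC.
Add 7 hours 10 minutes leg 2 → 8:29 PM UTC.
Add 1 hour 55 minutes layover in Lord Howe Island → 10:24 PM UTC.
Add 2 hours and 36 minutes leg 3 → 1:00 AM UTC (May 18).
Add 6 hours 45 minutes layover in Anvik Crossing → 7:45 AM UTC.
Add 11 hours 41 minutes leg 4 → 7:26 PM UTC.
Kathmandu is UTC+5:45, so local arrival = 7:26 PM + 5:45 = 1:11 AM on May 19.

1:11 AM on May 19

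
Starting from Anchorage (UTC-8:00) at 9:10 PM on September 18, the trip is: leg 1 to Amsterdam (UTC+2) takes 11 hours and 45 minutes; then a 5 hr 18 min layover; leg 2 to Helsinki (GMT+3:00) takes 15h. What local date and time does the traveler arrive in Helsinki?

Convert departure to UTC: 9:10 PM + 8:00 = 5:10 AM UTC on Sep 19.
Add 11 hours 45 minutes leg 1 → 4:55 PM UTC.
Add 5 hours 18 minutes layover in Amsterdam → 10:13 PM UTC.
Add 15 hours leg 2 → 1:13 PM UTC (Sep 20).
Helsinki is UTC+3:00, so local arrival = 1:13 PM + 3:00 = 4:13 PM on Sep 20.

4:13 PM on Sep 20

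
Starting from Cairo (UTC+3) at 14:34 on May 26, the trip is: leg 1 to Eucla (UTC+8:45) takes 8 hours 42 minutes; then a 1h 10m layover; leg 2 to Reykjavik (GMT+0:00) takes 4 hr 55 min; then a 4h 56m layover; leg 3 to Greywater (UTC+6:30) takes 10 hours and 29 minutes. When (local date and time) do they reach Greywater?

Convert departure to UTC: 14:34 − 3:00 = 11:34 UTC on May 26.
Add 8 hours 42 minutes leg 1 → 20:16 UTC.
Add 1 hour 10 minutes layover in Eucla → 21:26 UTC.
Add 4 hours 55 minutes leg 2 → 02:21 UTC (May 27).
Add 4 hours 56 minutes layover in Reykjavik → 07:17 UTC.
Add 10 hours 29 minutes leg 3 → 17:46 UTC.
Greywater is UTC+6:30, so local arrival = 17:46 + 6:30 = 00:16 on May 28.

00:16 on May 28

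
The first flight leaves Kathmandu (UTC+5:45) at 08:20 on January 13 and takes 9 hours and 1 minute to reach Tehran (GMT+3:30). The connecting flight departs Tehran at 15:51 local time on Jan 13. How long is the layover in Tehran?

45 minutes

Convert departure to UTC: 08:20 − 5:45 = 02:35 UTC on Jan 13.
Add 9 hours and 1 minute flight time → 11:36 UTC.
Tehran is UTC+3:30, so local arrival = 11:36 + 3:30 = 15:06 on Jan 13.
Layover = 15:51 − 15:06 = 45 minutes.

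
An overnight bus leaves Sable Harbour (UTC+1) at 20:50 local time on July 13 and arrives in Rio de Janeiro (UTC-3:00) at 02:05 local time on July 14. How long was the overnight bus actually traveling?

9 hours 15 minutes

Departure in UTC: 20:50 − 1:00 = 19:50 on Jul 13.
Arrival in UTC: 02:05 + 3:00 = 05:05 on Jul 14.
Elapsed = 05:05 − 19:50 (+1 day) = 9 hours 15 minutes.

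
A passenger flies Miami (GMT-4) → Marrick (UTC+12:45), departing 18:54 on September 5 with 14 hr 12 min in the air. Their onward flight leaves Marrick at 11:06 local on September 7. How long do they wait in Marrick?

9 hours 15 minutes

Convert departure to UTC: 18:54 + 4:00 = 22:54 UTC on Sep 5.
Add 14 hours and 12 minutes flight time → 13:06 UTC (Sep 6).
Marrick is UTC+12:45, so local arrival = 13:06 + 12:45 = 01:51 on Sep 7.
Layover = 11:06 − 01:51 = 9 hours 15 minutes.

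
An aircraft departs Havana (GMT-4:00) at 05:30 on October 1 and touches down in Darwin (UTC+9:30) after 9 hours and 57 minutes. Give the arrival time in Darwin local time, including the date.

Convert departure to UTC: 05:30 + 4:00 = 09:30 UTC on Oct 1.
Add 9 hours 57 minutes travel time → 19:27 UTC.
Darwin is UTC+9:30, so local arrival = 19:27 + 9:30 = 04:57 on Oct 2.

04:57 on October 2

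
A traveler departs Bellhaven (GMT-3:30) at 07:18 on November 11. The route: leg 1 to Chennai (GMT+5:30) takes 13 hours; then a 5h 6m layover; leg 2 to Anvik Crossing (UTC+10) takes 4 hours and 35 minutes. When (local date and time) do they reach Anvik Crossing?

Convert departure to UTC: 07:18 + 3:30 = 10:48 UTC on Nov 11.
Add 13 hours leg 1 → 23:48 UTC.
Add 5 hours 6 minutes layover in Chennai → 04:54 UTC (Nov 12).
Add 4 hours and 35 minutes leg 2 → 09:29 UTC.
Anvik Crossing is UTC+10:00, so local arrival = 09:29 + 10:00 = 19:29 on Nov 12.

19:29 on November 12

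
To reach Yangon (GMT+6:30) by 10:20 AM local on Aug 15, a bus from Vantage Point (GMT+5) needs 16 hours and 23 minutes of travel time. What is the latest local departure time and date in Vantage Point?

4:27 PM on Aug 14

Target arrival in UTC: 10:20 AM − 6:30 = 3:50 AM on Aug 15.
Subtract 16 hours 23 minutes → departure 11:27 AM UTC on Aug 14.
Vantage Point is UTC+5:00: 11:27 AM + 5:00 = 4:27 PM on Aug 14.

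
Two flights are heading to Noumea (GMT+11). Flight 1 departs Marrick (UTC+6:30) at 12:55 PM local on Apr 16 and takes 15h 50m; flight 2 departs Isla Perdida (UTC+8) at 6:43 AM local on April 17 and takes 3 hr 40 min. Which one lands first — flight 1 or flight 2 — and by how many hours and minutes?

the first, by 4 hours 8 minutes

Flight 1 in UTC: 12:55 PM − 6:30 = 6:25 AM on Apr 16.
+15 hours 50 minutes → arrive 10:15 PM UTC on Apr 16.
Flight 2 in UTC: 6:43 AM − 8:00 = 10:43 PM on Apr 16.
+3 hours 40 minutes → arrive 2:23 AM UTC on Apr 17.
Flight 1 lands earlier by 4 hours 8 minutes.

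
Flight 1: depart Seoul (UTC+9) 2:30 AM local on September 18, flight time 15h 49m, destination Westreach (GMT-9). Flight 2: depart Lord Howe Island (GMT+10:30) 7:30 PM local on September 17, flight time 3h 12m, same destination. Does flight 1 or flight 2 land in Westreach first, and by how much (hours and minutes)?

Flight 1 in UTC: 2:30 AM − 9:00 = 5:30 PM on Sep 17.
+15 hours 49 minutes → arrive 9:19 AM UTC on Sep 18.
Flight 2 in UTC: 7:30 PM − 10:30 = 9:00 AM on Sep 17.
+3 hours 12 minutes → arrive 12:12 PM UTC on Sep 17.
Flight 2 lands earlier by 21 hours 7 minutes.

the second, by 21 hours 7 minutes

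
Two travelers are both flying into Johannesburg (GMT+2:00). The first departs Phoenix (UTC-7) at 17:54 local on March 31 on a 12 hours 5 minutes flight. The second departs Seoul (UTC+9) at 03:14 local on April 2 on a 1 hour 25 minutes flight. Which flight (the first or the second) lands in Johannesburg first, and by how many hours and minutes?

the first, by 6 hours 40 minutes

Flight 1 in UTC: 17:54 + 7:00 = 00:54 on Apr 1.
+12 hours 5 minutes → arrive 12:59 UTC on Apr 1.
Flight 2 in UTC: 03:14 − 9:00 = 18:14 on Apr 1.
+1 hour and 25 minutes → arrive 19:39 UTC on Apr 1.
Flight 1 lands earlier by 6 hours 40 minutes.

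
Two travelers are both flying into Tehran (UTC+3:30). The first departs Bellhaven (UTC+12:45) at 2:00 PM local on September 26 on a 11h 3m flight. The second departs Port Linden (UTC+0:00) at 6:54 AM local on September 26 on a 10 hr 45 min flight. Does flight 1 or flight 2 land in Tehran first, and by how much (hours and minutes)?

the first, by 5 hours 21 minutes

Flight 1 in UTC: 2:00 PM − 12:45 = 1:15 AM on Sep 26.
+11 hours and 3 minutes → arrive 12:18 PM UTC on Sep 26.
Flight 2 departs at 6:54 AM UTC (Sep 26).
+10 hours 45 minutes → arrive 5:39 PM UTC on Sep 26.
Flight 1 lands earlier by 5 hours 21 minutes.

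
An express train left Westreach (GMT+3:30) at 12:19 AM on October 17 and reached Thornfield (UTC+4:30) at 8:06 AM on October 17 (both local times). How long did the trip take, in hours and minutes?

6 hours 47 minutes

Departure in UTC: 12:19 AM − 3:30 = 8:49 PM on Oct 16.
Arrival in UTC: 8:06 AM − 4:30 = 3:36 AM on Oct 17.
Elapsed = 3:36 AM − 8:49 PM (+1 day) = 6 hours 47 minutes.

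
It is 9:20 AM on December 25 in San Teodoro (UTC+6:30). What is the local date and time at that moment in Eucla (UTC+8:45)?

Eucla is 2:15 ahead of San Teodoro.
Shift by the zone difference: 9:20 AM + 2:15 = 11:35 AM on Dec 25 in Eucla.

11:35 AM on Dec 25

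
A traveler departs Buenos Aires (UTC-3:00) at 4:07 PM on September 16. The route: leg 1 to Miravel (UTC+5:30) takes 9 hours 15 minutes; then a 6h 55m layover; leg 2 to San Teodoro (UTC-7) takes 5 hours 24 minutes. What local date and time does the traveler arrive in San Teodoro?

Convert departure to UTC: 4:07 PM + 3:00 = 7:07 PM UTC on Sep 16.
Add 9 hours 15 minutes leg 1 → 4:22 AM UTC (Sep 17).
Add 6 hours and 55 minutes layover in Miravel → 11:17 AM UTC.
Add 5 hours 24 minutes leg 2 → 4:41 PM UTC.
San Teodoro is UTC−7:00, so local arrival = 4:41 PM − 7:00 = 9:41 AM on Sep 17.

9:41 AM on Sep 17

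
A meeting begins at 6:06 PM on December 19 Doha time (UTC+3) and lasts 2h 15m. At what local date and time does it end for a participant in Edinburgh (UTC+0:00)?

5:21 PM on December 19

Convert start to UTC: 6:06 PM − 3:00 = 3:06 PM UTC on Dec 19.
Add 2 hours and 15 minutes duration → 5:21 PM UTC.
Edinburgh is UTC+0, so local end time is the same: 5:21 PM on Dec 19.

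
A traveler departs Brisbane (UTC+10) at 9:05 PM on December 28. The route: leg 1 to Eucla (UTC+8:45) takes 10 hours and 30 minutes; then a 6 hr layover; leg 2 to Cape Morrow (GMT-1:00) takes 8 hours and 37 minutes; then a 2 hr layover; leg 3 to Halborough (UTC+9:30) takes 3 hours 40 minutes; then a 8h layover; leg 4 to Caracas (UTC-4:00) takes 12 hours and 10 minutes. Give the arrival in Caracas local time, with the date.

Convert departure to UTC: 9:05 PM − 10:00 = 11:05 AM UTC on Dec 28.
Add 10 hours and 30 minutes leg 1 → 9:35 PM UTC.
Add 6 hours layover in Eucla → 3:35 AM UTC (Dec 29).
Add 8 hours and 37 minutes leg 2 → 12:12 PM UTC.
Add 2 hours layover in Cape Morrow → 2:12 PM UTC.
Add 3 hours and 40 minutes leg 3 → 5:52 PM UTC.
Add 8 hours layover in Halborough → 1:52 AM UTC (Dec 30).
Add 12 hours and 10 minutes leg 4 → 2:02 PM UTC.
Caracas is UTC−4:00, so local arrival = 2:02 PM − 4:00 = 10:02 AM on Dec 30.

10:02 AM on December 30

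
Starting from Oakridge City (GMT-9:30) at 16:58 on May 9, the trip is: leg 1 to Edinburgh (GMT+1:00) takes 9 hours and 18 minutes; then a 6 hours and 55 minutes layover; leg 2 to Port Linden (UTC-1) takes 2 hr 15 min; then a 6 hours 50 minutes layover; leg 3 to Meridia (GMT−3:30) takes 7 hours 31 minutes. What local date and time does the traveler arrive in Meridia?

Convert departure to UTC: 16:58 + 9:30 = 02:28 UTC on May 10.
Add 9 hours and 18 minutes leg 1 → 11:46 UTC.
Add 6 hours and 55 minutes layover in Edinburgh → 18:41 UTC.
Add 2 hours and 15 minutes leg 2 → 20:56 UTC.
Add 6 hours and 50 minutes layover in Port Linden → 03:46 UTC (May 11).
Add 7 hours and 31 minutes leg 3 → 11:17 UTC.
Meridia is UTC−3:30, so local arrival = 11:17 − 3:30 = 07:47 on May 11.

07:47 on May 11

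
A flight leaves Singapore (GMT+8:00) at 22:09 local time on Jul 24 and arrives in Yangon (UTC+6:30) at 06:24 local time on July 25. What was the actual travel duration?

Yangon is 1:30 behind Singapore.
Clock-face elapsed time (ignoring zones) is 8 hours 15 minutes.
Actual elapsed = 8 hours 15 minutes + 1:30 = 9 hours 45 minutes.

9 hours 45 minutes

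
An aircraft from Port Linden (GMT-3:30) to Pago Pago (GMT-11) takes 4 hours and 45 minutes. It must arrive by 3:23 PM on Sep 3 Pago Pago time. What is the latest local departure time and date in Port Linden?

Target arrival in UTC: 3:23 PM + 11:00 = 2:23 AM on Sep 4.
Subtract 4 hours 45 minutes → departure 9:38 PM UTC on Sep 3.
Port Linden is UTC−3:30: 9:38 PM − 3:30 = 6:08 PM on Sep 3.

6:08 PM on September 3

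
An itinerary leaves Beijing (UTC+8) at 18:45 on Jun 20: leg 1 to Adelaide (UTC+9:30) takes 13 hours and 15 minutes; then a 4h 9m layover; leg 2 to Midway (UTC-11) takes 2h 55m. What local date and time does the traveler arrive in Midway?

20:04 on June 20

Convert departure to UTC: 18:45 − 8:00 = 10:45 UTC on Jun 20.
Add 13 hours and 15 minutes leg 1 → 00:00 UTC (Jun 21).
Add 4 hours and 9 minutes layover in Adelaide → 04:09 UTC.
Add 2 hours 55 minutes leg 2 → 07:04 UTC.
Midway is UTC−11:00, so local arrival = 07:04 − 11:00 = 20:04 on Jun 20.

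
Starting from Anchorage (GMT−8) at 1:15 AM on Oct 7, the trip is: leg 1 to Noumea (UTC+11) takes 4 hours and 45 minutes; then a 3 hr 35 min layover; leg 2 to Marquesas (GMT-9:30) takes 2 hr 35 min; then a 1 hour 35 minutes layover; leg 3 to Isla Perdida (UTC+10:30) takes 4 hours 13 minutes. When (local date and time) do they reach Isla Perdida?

12:28 PM on October 8

Convert departure to UTC: 1:15 AM + 8:00 = 9:15 AM UTC on Oct 7.
Add 4 hours and 45 minutes leg 1 → 2:00 PM UTC.
Add 3 hours 35 minutes layover in Noumea → 5:35 PM UTC.
Add 2 hours 35 minutes leg 2 → 8:10 PM UTC.
Add 1 hour and 35 minutes layover in Marquesas → 9:45 PM UTC.
Add 4 hours 13 minutes leg 3 → 1:58 AM UTC (Oct 8).
Isla Perdida is UTC+10:30, so local arrival = 1:58 AM + 10:30 = 12:28 PM on Oct 8.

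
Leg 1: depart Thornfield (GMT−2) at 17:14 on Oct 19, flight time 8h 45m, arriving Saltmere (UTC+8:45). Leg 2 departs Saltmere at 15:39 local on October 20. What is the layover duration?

2 hours 55 minutes

Convert departure to UTC: 17:14 + 2:00 = 19:14 UTC on Oct 19.
Add 8 hours and 45 minutes flight time → 03:59 UTC (Oct 20).
Saltmere is UTC+8:45, so local arrival = 03:59 + 8:45 = 12:44 on Oct 20.
Layover = 15:39 − 12:44 = 2 hours 55 minutes.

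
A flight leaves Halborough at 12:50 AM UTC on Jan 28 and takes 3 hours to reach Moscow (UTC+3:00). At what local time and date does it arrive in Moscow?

6:50 AM on January 28

Departure is given in UTC: 12:50 AM on Jan 28.
Add 3 hours → 3:50 AM UTC.
Moscow is UTC+3:00: 3:50 AM + 3:00 = 6:50 AM on Jan 28.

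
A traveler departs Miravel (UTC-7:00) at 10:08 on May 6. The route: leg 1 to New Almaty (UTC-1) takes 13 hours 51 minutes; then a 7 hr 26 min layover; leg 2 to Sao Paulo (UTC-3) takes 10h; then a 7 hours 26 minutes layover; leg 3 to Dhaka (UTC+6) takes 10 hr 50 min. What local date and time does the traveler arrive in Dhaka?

Convert departure to UTC: 10:08 + 7:00 = 17:08 UTC on May 6.
Add 13 hours and 51 minutes leg 1 → 06:59 UTC (May 7).
Add 7 hours and 26 minutes layover in New Almaty → 14:25 UTC.
Add 10 hours leg 2 → 00:25 UTC (May 8).
Add 7 hours and 26 minutes layover in Sao Paulo → 07:51 UTC.
Add 10 hours and 50 minutes leg 3 → 18:41 UTC.
Dhaka is UTC+6:00, so local arrival = 18:41 + 6:00 = 00:41 on May 9.

00:41 on May 9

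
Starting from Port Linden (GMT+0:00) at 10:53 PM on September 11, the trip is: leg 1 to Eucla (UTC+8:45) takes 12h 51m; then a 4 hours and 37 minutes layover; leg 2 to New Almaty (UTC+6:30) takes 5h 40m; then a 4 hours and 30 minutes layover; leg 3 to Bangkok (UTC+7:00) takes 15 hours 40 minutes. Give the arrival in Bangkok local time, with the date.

Port Linden is at UTC+0, so departure is already 10:53 PM UTC on Sep 11.
Add 12 hours 51 minutes leg 1 → 11:44 AM UTC (Sep 12).
Add 4 hours and 37 minutes layover in Eucla → 4:21 PM UTC.
Add 5 hours and 40 minutes leg 2 → 10:01 PM UTC.
Add 4 hours and 30 minutes layover in New Almaty → 2:31 AM UTC (Sep 13).
Add 15 hours 40 minutes leg 3 → 6:11 PM UTC.
Bangkok is UTC+7:00, so local arrival = 6:11 PM + 7:00 = 1:11 AM on Sep 14.

1:11 AM on September 14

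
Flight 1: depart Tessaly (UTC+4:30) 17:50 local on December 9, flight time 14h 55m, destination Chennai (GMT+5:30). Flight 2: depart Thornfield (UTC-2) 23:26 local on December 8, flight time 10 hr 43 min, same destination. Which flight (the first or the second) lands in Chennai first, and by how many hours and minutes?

Flight 1 in UTC: 17:50 − 4:30 = 13:20 on Dec 9.
+14 hours 55 minutes → arrive 04:15 UTC on Dec 10.
Flight 2 in UTC: 23:26 + 2:00 = 01:26 on Dec 9.
+10 hours 43 minutes → arrive 12:09 UTC on Dec 9.
Flight 2 lands earlier by 16 hours 6 minutes.

the second, by 16 hours 6 minutes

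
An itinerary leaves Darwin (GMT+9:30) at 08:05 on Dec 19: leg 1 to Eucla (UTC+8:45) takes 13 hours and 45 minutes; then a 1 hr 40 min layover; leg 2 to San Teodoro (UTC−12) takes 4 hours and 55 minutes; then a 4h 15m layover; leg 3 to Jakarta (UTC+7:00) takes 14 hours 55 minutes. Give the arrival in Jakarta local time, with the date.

Convert departure to UTC: 08:05 − 9:30 = 22:35 UTC on Dec 18.
Add 13 hours and 45 minutes leg 1 → 12:20 UTC (Dec 19).
Add 1 hour 40 minutes layover in Eucla → 14:00 UTC.
Add 4 hours 55 minutes leg 2 → 18:55 UTC.
Add 4 hours and 15 minutes layover in San Teodoro → 23:10 UTC.
Add 14 hours 55 minutes leg 3 → 14:05 UTC (Dec 20).
Jakarta is UTC+7:00, so local arrival = 14:05 + 7:00 = 21:05 on Dec 20.

21:05 on December 20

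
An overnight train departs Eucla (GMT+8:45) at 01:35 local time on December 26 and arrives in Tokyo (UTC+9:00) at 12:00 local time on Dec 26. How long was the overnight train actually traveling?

Tokyo is 0:15 ahead of Eucla.
Clock-face elapsed time (ignoring zones) is 10 hours 25 minutes.
Actual elapsed = 10 hours 25 minutes − 0:15 = 10 hours 10 minutes.

10 hours 10 minutes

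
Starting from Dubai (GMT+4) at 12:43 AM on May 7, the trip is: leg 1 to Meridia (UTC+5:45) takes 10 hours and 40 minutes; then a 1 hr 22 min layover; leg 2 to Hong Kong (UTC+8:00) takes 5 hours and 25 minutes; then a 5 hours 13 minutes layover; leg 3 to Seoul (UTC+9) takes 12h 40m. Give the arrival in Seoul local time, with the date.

5:03 PM on May 8

Convert departure to UTC: 12:43 AM − 4:00 = 8:43 PM UTC on May 6.
Add 10 hours 40 minutes leg 1 → 7:23 AM UTC (May 7).
Add 1 hour 22 minutes layover in Meridia → 8:45 AM UTC.
Add 5 hours and 25 minutes leg 2 → 2:10 PM UTC.
Add 5 hours and 13 minutes layover in Hong Kong → 7:23 PM UTC.
Add 12 hours and 40 minutes leg 3 → 8:03 AM UTC (May 8).
Seoul is UTC+9:00, so local arrival = 8:03 AM + 9:00 = 5:03 PM on May 8.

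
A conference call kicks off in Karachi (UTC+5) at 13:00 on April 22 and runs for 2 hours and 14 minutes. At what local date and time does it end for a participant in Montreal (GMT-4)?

Montreal is 9:00 behind Karachi.
After 2 hours and 14 minutes it is 15:14 in Karachi.
Shift by the zone difference: 15:14 − 9:00 = 06:14 on Apr 22 in Montreal.

06:14 on Apr 22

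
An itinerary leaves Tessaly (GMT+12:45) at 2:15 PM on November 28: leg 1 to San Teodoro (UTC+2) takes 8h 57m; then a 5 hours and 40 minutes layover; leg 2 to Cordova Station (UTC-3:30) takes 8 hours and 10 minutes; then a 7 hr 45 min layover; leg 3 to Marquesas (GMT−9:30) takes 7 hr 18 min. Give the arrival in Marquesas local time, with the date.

5:50 AM on Nov 29

Convert departure to UTC: 2:15 PM − 12:45 = 1:30 AM UTC on Nov 28.
Add 8 hours 57 minutes leg 1 → 10:27 AM UTC.
Add 5 hours 40 minutes layover in San Teodoro → 4:07 PM UTC.
Add 8 hours 10 minutes leg 2 → 12:17 AM UTC (Nov 29).
Add 7 hours and 45 minutes layover in Cordova Station → 8:02 AM UTC.
Add 7 hours 18 minutes leg 3 → 3:20 PM UTC.
Marquesas is UTC−9:30, so local arrival = 3:20 PM − 9:30 = 5:50 AM on Nov 29.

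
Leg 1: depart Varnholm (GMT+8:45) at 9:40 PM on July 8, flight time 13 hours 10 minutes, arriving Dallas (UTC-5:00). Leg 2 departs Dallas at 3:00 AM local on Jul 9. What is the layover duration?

Convert departure to UTC: 9:40 PM − 8:45 = 12:55 PM UTC on Jul 8.
Add 13 hours and 10 minutes flight time → 2:05 AM UTC (Jul 9).
Dallas is UTC−5:00, so local arrival = 2:05 AM − 5:00 = 9:05 PM on Jul 8.
Layover = 3:00 AM − 9:05 PM (+1 day) = 5 hours 55 minutes.

5 hours 55 minutes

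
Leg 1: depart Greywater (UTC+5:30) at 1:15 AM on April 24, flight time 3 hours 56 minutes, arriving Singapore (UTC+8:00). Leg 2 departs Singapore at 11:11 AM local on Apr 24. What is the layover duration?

3 hours 30 minutes

Convert departure to UTC: 1:15 AM − 5:30 = 7:45 PM UTC on Apr 23.
Add 3 hours and 56 minutes flight time → 11:41 PM UTC.
Singapore is UTC+8:00, so local arrival = 11:41 PM + 8:00 = 7:41 AM on Apr 24.
Layover = 11:11 AM − 7:41 AM = 3 hours 30 minutes.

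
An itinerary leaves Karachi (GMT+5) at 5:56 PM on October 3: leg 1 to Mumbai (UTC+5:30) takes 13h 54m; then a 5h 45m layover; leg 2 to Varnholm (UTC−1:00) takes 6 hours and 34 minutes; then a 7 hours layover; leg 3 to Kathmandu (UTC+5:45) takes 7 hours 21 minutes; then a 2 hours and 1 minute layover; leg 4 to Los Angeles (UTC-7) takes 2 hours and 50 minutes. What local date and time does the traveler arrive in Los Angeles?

3:21 AM on October 5

Convert departure to UTC: 5:56 PM − 5:00 = 12:56 PM UTC on Oct 3.
Add 13 hours 54 minutes leg 1 → 2:50 AM UTC (Oct 4).
Add 5 hours and 45 minutes layover in Mumbai → 8:35 AM UTC.
Add 6 hours 34 minutes leg 2 → 3:09 PM UTC.
Add 7 hours layover in Varnholm → 10:09 PM UTC.
Add 7 hours 21 minutes leg 3 → 5:30 AM UTC (Oct 5).
Add 2 hours and 1 minute layover in Kathmandu → 7:31 AM UTC.
Add 2 hours 50 minutes leg 4 → 10:21 AM UTC.
Los Angeles is UTC−7:00, so local arrival = 10:21 AM − 7:00 = 3:21 AM on Oct 5.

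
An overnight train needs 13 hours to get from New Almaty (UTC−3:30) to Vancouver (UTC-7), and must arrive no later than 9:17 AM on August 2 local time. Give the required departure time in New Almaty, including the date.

11:47 PM on August 1

Target arrival in UTC: 9:17 AM + 7:00 = 4:17 PM on Aug 2.
Subtract 13 hours → departure 3:17 AM UTC on Aug 2.
New Almaty is UTC−3:30: 3:17 AM − 3:30 = 11:47 PM on Aug 1.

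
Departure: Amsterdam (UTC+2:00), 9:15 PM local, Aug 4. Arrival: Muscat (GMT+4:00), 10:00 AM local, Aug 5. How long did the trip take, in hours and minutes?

Departure in UTC: 9:15 PM − 2:00 = 7:15 PM on Aug 4.
Arrival in UTC: 10:00 AM − 4:00 = 6:00 AM on Aug 5.
Elapsed = 6:00 AM − 7:15 PM (+1 day) = 10 hours 45 minutes.

10 hours 45 minutes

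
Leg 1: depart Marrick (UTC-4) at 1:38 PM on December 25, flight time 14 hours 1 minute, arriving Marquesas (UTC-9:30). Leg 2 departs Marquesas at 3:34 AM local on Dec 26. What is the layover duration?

Convert departure to UTC: 1:38 PM + 4:00 = 5:38 PM UTC on Dec 25.
Add 14 hours and 1 minute flight time → 7:39 AM UTC (Dec 26).
Marquesas is UTC−9:30, so local arrival = 7:39 AM − 9:30 = 10:09 PM on Dec 25.
Layover = 3:34 AM − 10:09 PM (+1 day) = 5 hours 25 minutes.

5 hours 25 minutes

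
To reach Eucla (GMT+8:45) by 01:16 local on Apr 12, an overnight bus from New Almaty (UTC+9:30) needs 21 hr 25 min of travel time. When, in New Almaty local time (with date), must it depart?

04:36 on Apr 11

Target arrival in UTC: 01:16 − 8:45 = 16:31 on Apr 11.
Subtract 21 hours 25 minutes → departure 19:06 UTC on Apr 10.
New Almaty is UTC+9:30: 19:06 + 9:30 = 04:36 on Apr 11.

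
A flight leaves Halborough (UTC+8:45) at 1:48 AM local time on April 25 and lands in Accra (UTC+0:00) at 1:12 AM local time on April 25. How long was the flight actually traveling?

Departure in UTC: 1:48 AM − 8:45 = 5:03 PM on Apr 24.
Arrival is already UTC: 1:12 AM on Apr 25.
Elapsed = 1:12 AM − 5:03 PM (+1 day) = 8 hours 9 minutes.

8 hours 9 minutes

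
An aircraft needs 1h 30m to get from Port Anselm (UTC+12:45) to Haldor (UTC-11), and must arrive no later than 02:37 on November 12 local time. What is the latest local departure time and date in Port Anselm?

Target arrival in UTC: 02:37 + 11:00 = 13:37 on Nov 12.
Subtract 1 hour and 30 minutes → departure 12:07 UTC on Nov 12.
Port Anselm is UTC+12:45: 12:07 + 12:45 = 00:52 on Nov 13.

00:52 on November 13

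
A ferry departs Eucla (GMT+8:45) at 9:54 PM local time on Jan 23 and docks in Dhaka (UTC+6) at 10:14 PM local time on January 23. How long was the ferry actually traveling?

3 hours 5 minutes

Dhaka is 2:45 behind Eucla.
Clock-face elapsed time (ignoring zones) is 20 minutes.
Actual elapsed = 20 minutes + 2:45 = 3 hours 5 minutes.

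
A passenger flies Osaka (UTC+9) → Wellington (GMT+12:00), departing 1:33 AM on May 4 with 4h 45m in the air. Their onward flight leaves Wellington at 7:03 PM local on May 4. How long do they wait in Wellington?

9 hours 45 minutes

Convert departure to UTC: 1:33 AM − 9:00 = 4:33 PM UTC on May 3.
Add 4 hours and 45 minutes flight time → 9:18 PM UTC.
Wellington is UTC+12:00, so local arrival = 9:18 PM + 12:00 = 9:18 AM on May 4.
Layover = 7:03 PM − 9:18 AM = 9 hours 45 minutes.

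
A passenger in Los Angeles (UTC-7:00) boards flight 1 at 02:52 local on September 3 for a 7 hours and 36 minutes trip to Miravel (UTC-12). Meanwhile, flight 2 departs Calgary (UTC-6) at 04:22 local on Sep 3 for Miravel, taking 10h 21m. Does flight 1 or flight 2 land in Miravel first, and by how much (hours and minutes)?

the first, by 3 hours 15 minutes

Flight 1 in UTC: 02:52 + 7:00 = 09:52 on Sep 3.
+7 hours and 36 minutes → arrive 17:28 UTC on Sep 3.
Flight 2 in UTC: 04:22 + 6:00 = 10:22 on Sep 3.
+10 hours 21 minutes → arrive 20:43 UTC on Sep 3.
Flight 1 lands earlier by 3 hours 15 minutes.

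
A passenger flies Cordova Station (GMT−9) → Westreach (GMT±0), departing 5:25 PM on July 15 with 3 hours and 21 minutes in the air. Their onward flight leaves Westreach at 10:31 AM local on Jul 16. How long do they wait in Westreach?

Convert departure to UTC: 5:25 PM + 9:00 = 2:25 AM UTC on Jul 16.
Add 3 hours and 21 minutes flight time → 5:46 AM UTC.
Westreach is UTC+0, so local arrival is the same: 5:46 AM on Jul 16.
Layover = 10:31 AM − 5:46 AM = 4 hours 45 minutes.

4 hours 45 minutes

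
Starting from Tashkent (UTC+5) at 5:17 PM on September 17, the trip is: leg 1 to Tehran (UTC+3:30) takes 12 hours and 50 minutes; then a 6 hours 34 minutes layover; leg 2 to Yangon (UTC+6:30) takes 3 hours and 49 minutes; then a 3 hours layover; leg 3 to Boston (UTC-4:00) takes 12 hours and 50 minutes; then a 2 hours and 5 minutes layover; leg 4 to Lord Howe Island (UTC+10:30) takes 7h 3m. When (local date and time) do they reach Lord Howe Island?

Convert departure to UTC: 5:17 PM − 5:00 = 12:17 PM UTC on Sep 17.
Add 12 hours 50 minutes leg 1 → 1:07 AM UTC (Sep 18).
Add 6 hours 34 minutes layover in Tehran → 7:41 AM UTC.
Add 3 hours and 49 minutes leg 2 → 11:30 AM UTC.
Add 3 hours layover in Yangon → 2:30 PM UTC.
Add 12 hours 50 minutes leg 3 → 3:20 AM UTC (Sep 19).
Add 2 hours 5 minutes layover in Boston → 5:25 AM UTC.
Add 7 hours 3 minutes leg 4 → 12:28 PM UTC.
Lord Howe Island is UTC+10:30, so local arrival = 12:28 PM + 10:30 = 10:58 PM on Sep 19.

10:58 PM on September 19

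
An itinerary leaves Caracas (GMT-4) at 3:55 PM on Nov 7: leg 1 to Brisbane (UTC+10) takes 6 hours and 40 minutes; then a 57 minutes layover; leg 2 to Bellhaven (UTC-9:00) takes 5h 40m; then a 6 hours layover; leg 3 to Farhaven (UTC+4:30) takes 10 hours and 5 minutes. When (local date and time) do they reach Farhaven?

5:47 AM on November 9

Convert departure to UTC: 3:55 PM + 4:00 = 7:55 PM UTC on Nov 7.
Add 6 hours 40 minutes leg 1 → 2:35 AM UTC (Nov 8).
Add 57 minutes layover in Brisbane → 3:32 AM UTC.
Add 5 hours and 40 minutes leg 2 → 9:12 AM UTC.
Add 6 hours layover in Bellhaven → 3:12 PM UTC.
Add 10 hours and 5 minutes leg 3 → 1:17 AM UTC (Nov 9).
Farhaven is UTC+4:30, so local arrival = 1:17 AM + 4:30 = 5:47 AM on Nov 9.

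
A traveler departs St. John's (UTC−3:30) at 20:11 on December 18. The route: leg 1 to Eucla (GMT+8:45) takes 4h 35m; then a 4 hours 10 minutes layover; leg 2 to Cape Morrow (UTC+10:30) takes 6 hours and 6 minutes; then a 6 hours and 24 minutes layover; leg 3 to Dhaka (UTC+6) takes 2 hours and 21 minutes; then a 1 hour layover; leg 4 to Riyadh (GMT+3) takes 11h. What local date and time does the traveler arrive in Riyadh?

Convert departure to UTC: 20:11 + 3:30 = 23:41 UTC on Dec 18.
Add 4 hours 35 minutes leg 1 → 04:16 UTC (Dec 19).
Add 4 hours and 10 minutes layover in Eucla → 08:26 UTC.
Add 6 hours and 6 minutes leg 2 → 14:32 UTC.
Add 6 hours 24 minutes layover in Cape Morrow → 20:56 UTC.
Add 2 hours 21 minutes leg 3 → 23:17 UTC.
Add 1 hour layover in Dhaka → 00:17 UTC (Dec 20).
Add 11 hours leg 4 → 11:17 UTC.
Riyadh is UTC+3:00, so local arrival = 11:17 + 3:00 = 14:17 on Dec 20.

14:17 on December 20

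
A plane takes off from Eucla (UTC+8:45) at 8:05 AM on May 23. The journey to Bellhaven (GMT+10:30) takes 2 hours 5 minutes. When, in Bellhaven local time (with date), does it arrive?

11:55 AM on May 23

Convert departure to UTC: 8:05 AM − 8:45 = 11:20 PM UTC on May 22.
Add 2 hours 5 minutes travel time → 1:25 AM UTC (May 23).
Bellhaven is UTC+10:30, so local arrival = 1:25 AM + 10:30 = 11:55 AM on May 23.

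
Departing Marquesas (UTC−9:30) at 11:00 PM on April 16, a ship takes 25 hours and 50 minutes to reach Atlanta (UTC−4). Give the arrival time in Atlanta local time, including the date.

6:20 AM on April 18

Convert departure to UTC: 11:00 PM + 9:30 = 8:30 AM UTC on Apr 17.
Add 25 hours 50 minutes travel time → 10:20 AM UTC (Apr 18).
Atlanta is UTC−4:00, so local arrival = 10:20 AM − 4:00 = 6:20 AM on Apr 18.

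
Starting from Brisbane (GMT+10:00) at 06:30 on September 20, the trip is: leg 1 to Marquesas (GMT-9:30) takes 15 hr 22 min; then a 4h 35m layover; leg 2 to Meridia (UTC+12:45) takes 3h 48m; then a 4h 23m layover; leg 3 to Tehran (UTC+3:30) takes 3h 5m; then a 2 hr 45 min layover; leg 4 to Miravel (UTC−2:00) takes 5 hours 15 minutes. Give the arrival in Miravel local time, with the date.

Convert departure to UTC: 06:30 − 10:00 = 20:30 UTC on Sep 19.
Add 15 hours 22 minutes leg 1 → 11:52 UTC (Sep 20).
Add 4 hours and 35 minutes layover in Marquesas → 16:27 UTC.
Add 3 hours 48 minutes leg 2 → 20:15 UTC.
Add 4 hours 23 minutes layover in Meridia → 00:38 UTC (Sep 21).
Add 3 hours 5 minutes leg 3 → 03:43 UTC.
Add 2 hours and 45 minutes layover in Tehran → 06:28 UTC.
Add 5 hours 15 minutes leg 4 → 11:43 UTC.
Miravel is UTC−2:00, so local arrival = 11:43 − 2:00 = 09:43 on Sep 21.

09:43 on September 21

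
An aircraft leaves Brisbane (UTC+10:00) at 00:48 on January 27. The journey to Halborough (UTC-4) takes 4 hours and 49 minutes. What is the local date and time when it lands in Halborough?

15:37 on Jan 26

Halborough is 14:00 behind Brisbane.
After 4 hours 49 minutes it is 05:37 in Brisbane.
Shift by the zone difference: 05:37 − 14:00 = 15:37 on Jan 26 in Halborough.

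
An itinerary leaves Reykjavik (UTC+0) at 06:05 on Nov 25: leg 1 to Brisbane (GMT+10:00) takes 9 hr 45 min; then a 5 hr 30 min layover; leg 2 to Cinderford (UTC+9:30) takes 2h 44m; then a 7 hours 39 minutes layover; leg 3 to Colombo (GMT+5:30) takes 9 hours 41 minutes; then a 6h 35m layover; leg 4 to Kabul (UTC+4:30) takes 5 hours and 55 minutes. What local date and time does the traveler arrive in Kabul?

10:24 on Nov 27

Reykjavik is at UTC+0, so departure is already 06:05 UTC on Nov 25.
Add 9 hours 45 minutes leg 1 → 15:50 UTC.
Add 5 hours and 30 minutes layover in Brisbane → 21:20 UTC.
Add 2 hours and 44 minutes leg 2 → 00:04 UTC (Nov 26).
Add 7 hours and 39 minutes layover in Cinderford → 07:43 UTC.
Add 9 hours and 41 minutes leg 3 → 17:24 UTC.
Add 6 hours 35 minutes layover in Colombo → 23:59 UTC.
Add 5 hours 55 minutes leg 4 → 05:54 UTC (Nov 27).
Kabul is UTC+4:30, so local arrival = 05:54 + 4:30 = 10:24 on Nov 27.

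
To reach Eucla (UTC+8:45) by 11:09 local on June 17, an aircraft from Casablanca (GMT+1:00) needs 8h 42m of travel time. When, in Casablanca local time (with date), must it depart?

Target arrival in UTC: 11:09 − 8:45 = 02:24 on Jun 17.
Subtract 8 hours and 42 minutes → departure 17:42 UTC on Jun 16.
Casablanca is UTC+1:00: 17:42 + 1:00 = 18:42 on Jun 16.

18:42 on Jun 16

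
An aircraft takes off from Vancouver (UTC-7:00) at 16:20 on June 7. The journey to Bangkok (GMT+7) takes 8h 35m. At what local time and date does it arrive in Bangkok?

Bangkok is 14:00 ahead of Vancouver.
After 8 hours and 35 minutes it is 00:55 (Jun 8) in Vancouver.
Shift by the zone difference: 00:55 + 14:00 = 14:55 on Jun 8 in Bangkok.

14:55 on June 8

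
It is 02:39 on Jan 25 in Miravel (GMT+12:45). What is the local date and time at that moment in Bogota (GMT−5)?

08:54 on Jan 24

Bogota is 17:45 behind Miravel.
Shift by the zone difference: 02:39 − 17:45 = 08:54 on Jan 24 in Bogota.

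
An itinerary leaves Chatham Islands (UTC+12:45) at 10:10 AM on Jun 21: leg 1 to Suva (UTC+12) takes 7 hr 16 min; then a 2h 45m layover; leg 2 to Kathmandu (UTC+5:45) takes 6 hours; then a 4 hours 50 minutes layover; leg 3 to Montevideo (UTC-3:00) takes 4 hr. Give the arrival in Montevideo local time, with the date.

Convert departure to UTC: 10:10 AM − 12:45 = 9:25 PM UTC on Jun 20.
Add 7 hours and 16 minutes leg 1 → 4:41 AM UTC (Jun 21).
Add 2 hours and 45 minutes layover in Suva → 7:26 AM UTC.
Add 6 hours leg 2 → 1:26 PM UTC.
Add 4 hours and 50 minutes layover in Kathmandu → 6:16 PM UTC.
Add 4 hours leg 3 → 10:16 PM UTC.
Montevideo is UTC−3:00, so local arrival = 10:16 PM − 3:00 = 7:16 PM on Jun 21.

7:16 PM on Jun 21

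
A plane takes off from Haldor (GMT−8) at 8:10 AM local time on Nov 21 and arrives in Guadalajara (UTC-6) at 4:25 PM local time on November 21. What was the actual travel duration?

Departure in UTC: 8:10 AM + 8:00 = 4:10 PM on Nov 21.
Arrival in UTC: 4:25 PM + 6:00 = 10:25 PM on Nov 21.
Elapsed = 10:25 PM − 4:10 PM = 6 hours 15 minutes.

6 hours 15 minutes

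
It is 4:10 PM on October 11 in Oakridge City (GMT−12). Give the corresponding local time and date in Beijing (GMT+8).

In UTC: 4:10 PM + 12:00 = 4:10 AM on Oct 12.
Beijing is UTC+8:00: 4:10 AM + 8:00 = 12:10 PM on Oct 12.

12:10 PM on October 12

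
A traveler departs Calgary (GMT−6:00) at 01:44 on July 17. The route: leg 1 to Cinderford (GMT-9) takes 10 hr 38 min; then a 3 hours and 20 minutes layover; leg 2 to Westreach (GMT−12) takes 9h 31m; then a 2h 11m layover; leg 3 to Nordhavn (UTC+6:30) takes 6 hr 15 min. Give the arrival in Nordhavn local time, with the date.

Convert departure to UTC: 01:44 + 6:00 = 07:44 UTC on Jul 17.
Add 10 hours 38 minutes leg 1 → 18:22 UTC.
Add 3 hours and 20 minutes layover in Cinderford → 21:42 UTC.
Add 9 hours 31 minutes leg 2 → 07:13 UTC (Jul 18).
Add 2 hours 11 minutes layover in Westreach → 09:24 UTC.
Add 6 hours 15 minutes leg 3 → 15:39 UTC.
Nordhavn is UTC+6:30, so local arrival = 15:39 + 6:30 = 22:09 on Jul 18.

22:09 on July 18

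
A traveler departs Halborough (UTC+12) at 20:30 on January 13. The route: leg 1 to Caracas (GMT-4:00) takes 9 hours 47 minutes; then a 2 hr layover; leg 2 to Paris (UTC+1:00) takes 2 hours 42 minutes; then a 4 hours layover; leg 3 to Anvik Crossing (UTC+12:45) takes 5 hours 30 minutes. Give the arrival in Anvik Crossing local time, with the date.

Convert departure to UTC: 20:30 − 12:00 = 08:30 UTC on Jan 13.
Add 9 hours 47 minutes leg 1 → 18:17 UTC.
Add 2 hours layover in Caracas → 20:17 UTC.
Add 2 hours and 42 minutes leg 2 → 22:59 UTC.
Add 4 hours layover in Paris → 02:59 UTC (Jan 14).
Add 5 hours 30 minutes leg 3 → 08:29 UTC.
Anvik Crossing is UTC+12:45, so local arrival = 08:29 + 12:45 = 21:14 on Jan 14.

21:14 on January 14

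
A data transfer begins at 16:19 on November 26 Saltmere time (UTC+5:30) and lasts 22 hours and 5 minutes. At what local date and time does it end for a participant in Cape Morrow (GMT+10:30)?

Convert start to UTC: 16:19 − 5:30 = 10:49 UTC on Nov 26.
Add 22 hours and 5 minutes duration → 08:54 UTC (Nov 27).
Cape Morrow is UTC+10:30, so local end time = 08:54 + 10:30 = 19:24 on Nov 27.

19:24 on November 27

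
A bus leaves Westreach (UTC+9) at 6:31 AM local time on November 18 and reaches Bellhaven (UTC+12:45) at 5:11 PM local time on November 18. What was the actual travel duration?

6 hours 55 minutes

Departure in UTC: 6:31 AM − 9:00 = 9:31 PM on Nov 17.
Arrival in UTC: 5:11 PM − 12:45 = 4:26 AM on Nov 18.
Elapsed = 4:26 AM − 9:31 PM (+1 day) = 6 hours 55 minutes.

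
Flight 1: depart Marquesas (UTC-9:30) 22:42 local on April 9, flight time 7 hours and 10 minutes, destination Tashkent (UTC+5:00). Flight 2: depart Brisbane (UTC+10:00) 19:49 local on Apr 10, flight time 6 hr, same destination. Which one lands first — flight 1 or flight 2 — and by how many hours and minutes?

the first, by 27 minutes

Flight 1 in UTC: 22:42 + 9:30 = 08:12 on Apr 10.
+7 hours 10 minutes → arrive 15:22 UTC on Apr 10.
Flight 2 in UTC: 19:49 − 10:00 = 09:49 on Apr 10.
+6 hours → arrive 15:49 UTC on Apr 10.
Flight 1 lands earlier by 27 minutes.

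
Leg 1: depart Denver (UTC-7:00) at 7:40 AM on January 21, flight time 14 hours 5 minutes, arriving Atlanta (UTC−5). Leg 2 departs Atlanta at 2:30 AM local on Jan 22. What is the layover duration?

Convert departure to UTC: 7:40 AM + 7:00 = 2:40 PM UTC on Jan 21.
Add 14 hours and 5 minutes flight time → 4:45 AM UTC (Jan 22).
Atlanta is UTC−5:00, so local arrival = 4:45 AM − 5:00 = 11:45 PM on Jan 21.
Layover = 2:30 AM − 11:45 PM (+1 day) = 2 hours 45 minutes.

2 hours 45 minutes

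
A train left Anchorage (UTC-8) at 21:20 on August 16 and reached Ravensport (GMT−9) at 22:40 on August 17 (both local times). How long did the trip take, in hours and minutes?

26 hours 20 minutes

Departure in UTC: 21:20 + 8:00 = 05:20 on Aug 17.
Arrival in UTC: 22:40 + 9:00 = 07:40 on Aug 18.
Elapsed = 07:40 − 05:20 (+1 day) = 26 hours 20 minutes.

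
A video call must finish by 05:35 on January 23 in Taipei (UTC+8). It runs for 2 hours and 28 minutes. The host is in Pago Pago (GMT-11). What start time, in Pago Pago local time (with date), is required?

08:07 on Jan 22

Target end time in UTC: 05:35 − 8:00 = 21:35 on Jan 22.
Subtract 2 hours and 28 minutes → start 19:07 UTC on Jan 22.
Pago Pago is UTC−11:00: 19:07 − 11:00 = 08:07 on Jan 22.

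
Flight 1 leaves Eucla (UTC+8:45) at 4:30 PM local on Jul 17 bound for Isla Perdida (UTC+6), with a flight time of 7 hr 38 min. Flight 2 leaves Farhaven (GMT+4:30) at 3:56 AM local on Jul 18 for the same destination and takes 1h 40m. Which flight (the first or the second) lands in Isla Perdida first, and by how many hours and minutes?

Flight 1 in UTC: 4:30 PM − 8:45 = 7:45 AM on Jul 17.
+7 hours and 38 minutes → arrive 3:23 PM UTC on Jul 17.
Flight 2 in UTC: 3:56 AM − 4:30 = 11:26 PM on Jul 17.
+1 hour 40 minutes → arrive 1:06 AM UTC on Jul 18.
Flight 1 lands earlier by 9 hours 43 minutes.

the first, by 9 hours 43 minutes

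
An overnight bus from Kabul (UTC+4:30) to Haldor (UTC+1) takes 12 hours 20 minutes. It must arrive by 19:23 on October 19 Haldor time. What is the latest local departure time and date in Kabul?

10:33 on October 19

Target arrival in UTC: 19:23 − 1:00 = 18:23 on Oct 19.
Subtract 12 hours 20 minutes → departure 06:03 UTC on Oct 19.
Kabul is UTC+4:30: 06:03 + 4:30 = 10:33 on Oct 19.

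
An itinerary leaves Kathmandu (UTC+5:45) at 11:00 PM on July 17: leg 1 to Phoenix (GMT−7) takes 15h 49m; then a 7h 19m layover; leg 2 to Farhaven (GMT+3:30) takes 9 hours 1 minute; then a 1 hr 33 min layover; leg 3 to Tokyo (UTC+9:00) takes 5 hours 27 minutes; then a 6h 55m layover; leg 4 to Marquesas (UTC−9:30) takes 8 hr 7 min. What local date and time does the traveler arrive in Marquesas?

Convert departure to UTC: 11:00 PM − 5:45 = 5:15 PM UTC on Jul 17.
Add 15 hours 49 minutes leg 1 → 9:04 AM UTC (Jul 18).
Add 7 hours and 19 minutes layover in Phoenix → 4:23 PM UTC.
Add 9 hours 1 minute leg 2 → 1:24 AM UTC (Jul 19).
Add 1 hour 33 minutes layover in Farhaven → 2:57 AM UTC.
Add 5 hours 27 minutes leg 3 → 8:24 AM UTC.
Add 6 hours 55 minutes layover in Tokyo → 3:19 PM UTC.
Add 8 hours and 7 minutes leg 4 → 11:26 PM UTC.
Marquesas is UTC−9:30, so local arrival = 11:26 PM − 9:30 = 1:56 PM on Jul 19.

1:56 PM on Jul 19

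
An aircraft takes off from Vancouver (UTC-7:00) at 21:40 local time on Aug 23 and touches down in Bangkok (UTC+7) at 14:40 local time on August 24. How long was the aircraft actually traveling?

Bangkok is 14:00 ahead of Vancouver.
Clock-face elapsed time (ignoring zones) is 17 hours.
Actual elapsed = 17 hours − 14:00 = 3 hours.

3 hours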